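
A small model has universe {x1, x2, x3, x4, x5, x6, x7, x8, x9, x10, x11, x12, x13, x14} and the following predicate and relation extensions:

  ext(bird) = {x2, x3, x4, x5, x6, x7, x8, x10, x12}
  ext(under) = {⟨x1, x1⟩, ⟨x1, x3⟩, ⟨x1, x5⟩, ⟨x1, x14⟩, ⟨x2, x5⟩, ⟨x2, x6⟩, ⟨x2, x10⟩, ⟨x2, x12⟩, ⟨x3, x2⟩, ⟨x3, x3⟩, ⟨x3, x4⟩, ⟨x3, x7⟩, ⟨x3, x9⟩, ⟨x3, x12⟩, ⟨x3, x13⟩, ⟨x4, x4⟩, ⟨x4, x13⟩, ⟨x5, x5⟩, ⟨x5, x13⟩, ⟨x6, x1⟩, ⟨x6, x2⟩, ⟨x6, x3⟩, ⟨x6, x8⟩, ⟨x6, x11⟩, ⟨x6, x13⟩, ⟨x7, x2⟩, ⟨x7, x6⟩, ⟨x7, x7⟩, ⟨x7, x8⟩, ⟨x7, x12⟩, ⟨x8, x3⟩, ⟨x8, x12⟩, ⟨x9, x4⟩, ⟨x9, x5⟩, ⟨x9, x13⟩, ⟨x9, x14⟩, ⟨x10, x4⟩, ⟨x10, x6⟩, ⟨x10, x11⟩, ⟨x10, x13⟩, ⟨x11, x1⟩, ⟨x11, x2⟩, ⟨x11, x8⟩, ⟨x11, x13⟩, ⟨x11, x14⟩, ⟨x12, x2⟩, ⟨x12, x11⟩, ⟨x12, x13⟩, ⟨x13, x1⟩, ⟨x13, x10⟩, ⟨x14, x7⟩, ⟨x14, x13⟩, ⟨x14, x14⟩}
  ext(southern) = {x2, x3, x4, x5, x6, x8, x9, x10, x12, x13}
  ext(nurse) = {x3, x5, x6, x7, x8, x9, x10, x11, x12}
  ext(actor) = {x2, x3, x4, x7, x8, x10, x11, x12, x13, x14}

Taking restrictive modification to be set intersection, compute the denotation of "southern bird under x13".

{x3, x4, x5, x6, x10, x12}

⟦under x13⟧ = {x : ⟨x, x13⟩ ∈ ⟦under⟧} = {x3, x4, x5, x6, x9, x10, x11, x12, x14}
⟦bird⟧ = {x2, x3, x4, x5, x6, x7, x8, x10, x12}
… ∩ ⟦under x13⟧ = {x2, x3, x4, x5, x6, x7, x8, x10, x12} ∩ {x3, x4, x5, x6, x9, x10, x11, x12, x14} = {x3, x4, x5, x6, x10, x12}
… ∩ ⟦southern⟧ = {x3, x4, x5, x6, x10, x12} ∩ {x2, x3, x4, x5, x6, x8, x9, x10, x12, x13} = {x3, x4, x5, x6, x10, x12}
So ⟦southern bird under x13⟧ = {x3, x4, x5, x6, x10, x12}.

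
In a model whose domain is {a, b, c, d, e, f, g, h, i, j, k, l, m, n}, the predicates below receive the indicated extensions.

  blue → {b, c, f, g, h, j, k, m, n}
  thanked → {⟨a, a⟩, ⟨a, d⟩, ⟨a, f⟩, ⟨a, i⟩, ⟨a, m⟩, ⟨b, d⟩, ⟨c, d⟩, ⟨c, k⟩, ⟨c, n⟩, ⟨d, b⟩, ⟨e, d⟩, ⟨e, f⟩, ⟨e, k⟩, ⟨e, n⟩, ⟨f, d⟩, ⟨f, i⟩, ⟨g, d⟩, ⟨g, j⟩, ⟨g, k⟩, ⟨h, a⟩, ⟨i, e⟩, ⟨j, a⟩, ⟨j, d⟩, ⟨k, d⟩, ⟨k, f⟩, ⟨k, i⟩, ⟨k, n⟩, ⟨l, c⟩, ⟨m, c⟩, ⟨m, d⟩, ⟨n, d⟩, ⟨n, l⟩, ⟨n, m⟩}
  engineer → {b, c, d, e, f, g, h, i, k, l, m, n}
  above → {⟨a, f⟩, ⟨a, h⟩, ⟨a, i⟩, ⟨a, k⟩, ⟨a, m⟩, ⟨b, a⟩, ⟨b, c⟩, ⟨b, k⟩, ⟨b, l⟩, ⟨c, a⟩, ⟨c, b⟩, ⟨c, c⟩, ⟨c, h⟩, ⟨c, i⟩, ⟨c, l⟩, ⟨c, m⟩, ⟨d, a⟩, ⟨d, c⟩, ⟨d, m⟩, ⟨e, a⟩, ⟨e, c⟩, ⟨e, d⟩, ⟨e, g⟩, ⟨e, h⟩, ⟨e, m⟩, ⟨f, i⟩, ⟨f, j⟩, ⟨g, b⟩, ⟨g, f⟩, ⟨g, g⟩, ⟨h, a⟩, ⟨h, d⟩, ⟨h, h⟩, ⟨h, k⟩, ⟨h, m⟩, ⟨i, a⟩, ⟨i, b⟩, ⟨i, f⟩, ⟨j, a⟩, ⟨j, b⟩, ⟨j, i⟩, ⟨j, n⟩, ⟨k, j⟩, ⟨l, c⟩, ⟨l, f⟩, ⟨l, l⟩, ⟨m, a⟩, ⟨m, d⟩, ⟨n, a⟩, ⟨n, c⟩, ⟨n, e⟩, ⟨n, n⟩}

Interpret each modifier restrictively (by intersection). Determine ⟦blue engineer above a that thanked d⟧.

{b, c, m, n}

⟦above a⟧ = {x : ⟨x, a⟩ ∈ ⟦above⟧} = {b, c, d, e, h, i, j, m, n}
⟦that thanked d⟧ = {x : ⟨x, d⟩ ∈ ⟦thanked⟧} = {a, b, c, e, f, g, j, k, m, n}
⟦engineer⟧ = {b, c, d, e, f, g, h, i, k, l, m, n}
… ∩ ⟦above a⟧ = {b, c, d, e, f, g, h, i, k, l, m, n} ∩ {b, c, d, e, h, i, j, m, n} = {b, c, d, e, h, i, m, n}
… ∩ ⟦that thanked d⟧ = {b, c, d, e, h, i, m, n} ∩ {a, b, c, e, f, g, j, k, m, n} = {b, c, e, m, n}
… ∩ ⟦blue⟧ = {b, c, e, m, n} ∩ {b, c, f, g, h, j, k, m, n} = {b, c, m, n}
So ⟦blue engineer above a that thanked d⟧ = {b, c, m, n}.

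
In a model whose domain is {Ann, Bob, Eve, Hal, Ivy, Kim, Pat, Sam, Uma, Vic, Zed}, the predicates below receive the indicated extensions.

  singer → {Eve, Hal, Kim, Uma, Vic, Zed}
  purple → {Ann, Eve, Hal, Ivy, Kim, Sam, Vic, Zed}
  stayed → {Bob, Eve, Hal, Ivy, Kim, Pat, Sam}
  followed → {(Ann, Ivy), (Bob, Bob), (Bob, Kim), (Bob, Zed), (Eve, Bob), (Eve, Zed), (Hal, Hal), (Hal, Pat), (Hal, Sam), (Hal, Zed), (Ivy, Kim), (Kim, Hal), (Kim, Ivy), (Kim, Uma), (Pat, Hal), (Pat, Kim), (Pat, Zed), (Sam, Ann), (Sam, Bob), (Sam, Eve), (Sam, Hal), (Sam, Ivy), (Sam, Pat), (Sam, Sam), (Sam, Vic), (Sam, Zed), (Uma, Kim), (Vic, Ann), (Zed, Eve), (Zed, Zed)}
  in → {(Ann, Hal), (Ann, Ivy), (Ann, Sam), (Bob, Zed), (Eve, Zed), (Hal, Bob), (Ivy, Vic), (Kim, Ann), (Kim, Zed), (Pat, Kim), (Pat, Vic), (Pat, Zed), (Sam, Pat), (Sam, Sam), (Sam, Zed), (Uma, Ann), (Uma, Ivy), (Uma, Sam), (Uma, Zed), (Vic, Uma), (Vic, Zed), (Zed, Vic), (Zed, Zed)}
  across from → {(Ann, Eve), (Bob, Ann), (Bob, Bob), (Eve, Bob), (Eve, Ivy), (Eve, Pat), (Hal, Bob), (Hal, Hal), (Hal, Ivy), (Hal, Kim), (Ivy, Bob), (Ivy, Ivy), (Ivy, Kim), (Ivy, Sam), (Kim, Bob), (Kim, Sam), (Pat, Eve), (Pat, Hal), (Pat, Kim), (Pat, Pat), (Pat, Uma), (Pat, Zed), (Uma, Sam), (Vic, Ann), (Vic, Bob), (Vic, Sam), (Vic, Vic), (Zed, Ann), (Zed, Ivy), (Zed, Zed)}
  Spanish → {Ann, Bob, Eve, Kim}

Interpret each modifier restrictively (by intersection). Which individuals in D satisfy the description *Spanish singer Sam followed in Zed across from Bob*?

⟦Sam followed⟧ = {x : ⟨Sam, x⟩ ∈ ⟦followed⟧} = {Ann, Bob, Eve, Hal, Ivy, Pat, Sam, Vic, Zed}
⟦in Zed⟧ = {x : ⟨x, Zed⟩ ∈ ⟦in⟧} = {Bob, Eve, Kim, Pat, Sam, Uma, Vic, Zed}
⟦across from Bob⟧ = {x : ⟨x, Bob⟩ ∈ ⟦across from⟧} = {Bob, Eve, Hal, Ivy, Kim, Vic}
⟦singer⟧ = {Eve, Hal, Kim, Uma, Vic, Zed}
… ∩ ⟦Sam followed⟧ = {Eve, Hal, Kim, Uma, Vic, Zed} ∩ {Ann, Bob, Eve, Hal, Ivy, Pat, Sam, Vic, Zed} = {Eve, Hal, Vic, Zed}
… ∩ ⟦in Zed⟧ = {Eve, Hal, Vic, Zed} ∩ {Bob, Eve, Kim, Pat, Sam, Uma, Vic, Zed} = {Eve, Vic, Zed}
… ∩ ⟦across from Bob⟧ = {Eve, Vic, Zed} ∩ {Bob, Eve, Hal, Ivy, Kim, Vic} = {Eve, Vic}
… ∩ ⟦Spanish⟧ = {Eve, Vic} ∩ {Ann, Bob, Eve, Kim} = {Eve}
So ⟦Spanish singer Sam followed in Zed across from Bob⟧ = {Eve}.

{Eve}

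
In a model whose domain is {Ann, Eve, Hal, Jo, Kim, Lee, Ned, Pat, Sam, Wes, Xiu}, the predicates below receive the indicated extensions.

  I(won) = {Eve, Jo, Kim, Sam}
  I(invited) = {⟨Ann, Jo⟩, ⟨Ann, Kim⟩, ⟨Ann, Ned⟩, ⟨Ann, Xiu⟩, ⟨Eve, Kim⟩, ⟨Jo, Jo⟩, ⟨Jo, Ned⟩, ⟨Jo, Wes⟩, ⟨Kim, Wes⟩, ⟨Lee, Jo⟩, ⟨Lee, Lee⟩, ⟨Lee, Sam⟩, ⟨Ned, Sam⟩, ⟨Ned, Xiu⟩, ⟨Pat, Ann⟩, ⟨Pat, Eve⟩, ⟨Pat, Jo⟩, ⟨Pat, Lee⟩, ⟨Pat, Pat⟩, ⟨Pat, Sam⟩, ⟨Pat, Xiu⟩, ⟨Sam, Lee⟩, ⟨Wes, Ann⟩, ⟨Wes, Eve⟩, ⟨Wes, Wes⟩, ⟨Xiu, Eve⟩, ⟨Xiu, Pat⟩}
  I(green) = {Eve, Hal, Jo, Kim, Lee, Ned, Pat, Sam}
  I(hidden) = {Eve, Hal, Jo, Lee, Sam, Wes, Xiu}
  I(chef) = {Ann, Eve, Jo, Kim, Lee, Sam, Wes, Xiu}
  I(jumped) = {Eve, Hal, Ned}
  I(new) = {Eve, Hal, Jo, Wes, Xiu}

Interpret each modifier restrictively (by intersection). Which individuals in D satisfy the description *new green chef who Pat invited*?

{Eve, Jo}

⟦who Pat invited⟧ = {x : ⟨Pat, x⟩ ∈ ⟦invited⟧} = {Ann, Eve, Jo, Lee, Pat, Sam, Xiu}
⟦chef⟧ = {Ann, Eve, Jo, Kim, Lee, Sam, Wes, Xiu}
… ∩ ⟦who Pat invited⟧ = {Ann, Eve, Jo, Kim, Lee, Sam, Wes, Xiu} ∩ {Ann, Eve, Jo, Lee, Pat, Sam, Xiu} = {Ann, Eve, Jo, Lee, Sam, Xiu}
… ∩ ⟦new⟧ = {Ann, Eve, Jo, Lee, Sam, Xiu} ∩ {Eve, Hal, Jo, Wes, Xiu} = {Eve, Jo, Xiu}
… ∩ ⟦green⟧ = {Eve, Jo, Xiu} ∩ {Eve, Hal, Jo, Kim, Lee, Ned, Pat, Sam} = {Eve, Jo}
So ⟦new green chef who Pat invited⟧ = {Eve, Jo}.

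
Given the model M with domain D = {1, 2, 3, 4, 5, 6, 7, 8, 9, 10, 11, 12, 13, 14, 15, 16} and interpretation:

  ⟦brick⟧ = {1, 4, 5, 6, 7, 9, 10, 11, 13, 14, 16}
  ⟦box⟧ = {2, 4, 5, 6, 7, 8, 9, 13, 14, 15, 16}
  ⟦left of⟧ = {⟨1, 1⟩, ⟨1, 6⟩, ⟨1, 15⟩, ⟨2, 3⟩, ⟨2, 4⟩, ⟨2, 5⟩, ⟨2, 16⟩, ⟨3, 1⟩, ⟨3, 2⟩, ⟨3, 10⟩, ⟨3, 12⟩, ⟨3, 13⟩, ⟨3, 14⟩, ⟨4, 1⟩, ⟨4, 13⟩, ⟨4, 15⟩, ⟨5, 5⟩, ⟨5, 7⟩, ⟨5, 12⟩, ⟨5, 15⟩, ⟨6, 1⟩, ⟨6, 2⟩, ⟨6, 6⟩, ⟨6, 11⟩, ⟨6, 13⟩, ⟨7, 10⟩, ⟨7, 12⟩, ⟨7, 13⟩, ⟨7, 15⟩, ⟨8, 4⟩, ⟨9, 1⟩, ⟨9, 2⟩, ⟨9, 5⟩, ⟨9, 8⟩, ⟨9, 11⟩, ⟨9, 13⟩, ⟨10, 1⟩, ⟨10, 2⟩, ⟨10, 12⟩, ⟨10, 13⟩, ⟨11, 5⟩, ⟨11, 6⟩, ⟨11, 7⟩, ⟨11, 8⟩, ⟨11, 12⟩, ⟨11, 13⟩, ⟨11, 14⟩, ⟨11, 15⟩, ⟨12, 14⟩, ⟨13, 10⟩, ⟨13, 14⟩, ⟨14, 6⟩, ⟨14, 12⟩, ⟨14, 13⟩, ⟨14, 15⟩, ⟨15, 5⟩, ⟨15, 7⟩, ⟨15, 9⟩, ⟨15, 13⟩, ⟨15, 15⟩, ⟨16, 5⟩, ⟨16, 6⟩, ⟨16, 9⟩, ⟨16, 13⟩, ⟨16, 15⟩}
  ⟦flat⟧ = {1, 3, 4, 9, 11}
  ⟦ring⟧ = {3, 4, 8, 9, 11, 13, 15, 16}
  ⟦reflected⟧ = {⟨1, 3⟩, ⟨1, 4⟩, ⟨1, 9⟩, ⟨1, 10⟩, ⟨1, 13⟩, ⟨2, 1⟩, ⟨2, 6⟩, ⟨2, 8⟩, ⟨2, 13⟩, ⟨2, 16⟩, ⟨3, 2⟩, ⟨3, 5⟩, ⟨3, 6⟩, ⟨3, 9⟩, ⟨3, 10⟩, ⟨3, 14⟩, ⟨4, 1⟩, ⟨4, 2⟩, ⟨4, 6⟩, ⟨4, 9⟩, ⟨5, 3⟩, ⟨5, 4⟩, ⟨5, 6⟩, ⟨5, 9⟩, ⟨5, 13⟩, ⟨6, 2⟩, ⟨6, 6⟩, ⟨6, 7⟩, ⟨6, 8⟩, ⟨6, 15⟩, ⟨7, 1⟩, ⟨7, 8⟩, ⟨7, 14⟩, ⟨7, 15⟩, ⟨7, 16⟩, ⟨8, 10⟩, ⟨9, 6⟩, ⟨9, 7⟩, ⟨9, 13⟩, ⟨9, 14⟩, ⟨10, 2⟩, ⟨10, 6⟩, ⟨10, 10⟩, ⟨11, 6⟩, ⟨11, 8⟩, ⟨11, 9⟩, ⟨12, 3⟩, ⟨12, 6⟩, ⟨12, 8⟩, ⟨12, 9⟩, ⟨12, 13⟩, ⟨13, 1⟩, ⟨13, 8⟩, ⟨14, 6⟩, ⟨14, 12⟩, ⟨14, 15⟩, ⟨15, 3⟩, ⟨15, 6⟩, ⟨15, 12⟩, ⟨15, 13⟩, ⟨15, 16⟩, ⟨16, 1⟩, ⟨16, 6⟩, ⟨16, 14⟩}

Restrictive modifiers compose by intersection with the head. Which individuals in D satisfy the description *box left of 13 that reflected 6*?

⟦left of 13⟧ = {x : ⟨x, 13⟩ ∈ ⟦left of⟧} = {3, 4, 6, 7, 9, 10, 11, 14, 15, 16}
⟦that reflected 6⟧ = {x : ⟨x, 6⟩ ∈ ⟦reflected⟧} = {2, 3, 4, 5, 6, 9, 10, 11, 12, 14, 15, 16}
⟦box⟧ = {2, 4, 5, 6, 7, 8, 9, 13, 14, 15, 16}
… ∩ ⟦left of 13⟧ = {2, 4, 5, 6, 7, 8, 9, 13, 14, 15, 16} ∩ {3, 4, 6, 7, 9, 10, 11, 14, 15, 16} = {4, 6, 7, 9, 14, 15, 16}
… ∩ ⟦that reflected 6⟧ = {4, 6, 7, 9, 14, 15, 16} ∩ {2, 3, 4, 5, 6, 9, 10, 11, 12, 14, 15, 16} = {4, 6, 9, 14, 15, 16}
So ⟦box left of 13 that reflected 6⟧ = {4, 6, 9, 14, 15, 16}.

{4, 6, 9, 14, 15, 16}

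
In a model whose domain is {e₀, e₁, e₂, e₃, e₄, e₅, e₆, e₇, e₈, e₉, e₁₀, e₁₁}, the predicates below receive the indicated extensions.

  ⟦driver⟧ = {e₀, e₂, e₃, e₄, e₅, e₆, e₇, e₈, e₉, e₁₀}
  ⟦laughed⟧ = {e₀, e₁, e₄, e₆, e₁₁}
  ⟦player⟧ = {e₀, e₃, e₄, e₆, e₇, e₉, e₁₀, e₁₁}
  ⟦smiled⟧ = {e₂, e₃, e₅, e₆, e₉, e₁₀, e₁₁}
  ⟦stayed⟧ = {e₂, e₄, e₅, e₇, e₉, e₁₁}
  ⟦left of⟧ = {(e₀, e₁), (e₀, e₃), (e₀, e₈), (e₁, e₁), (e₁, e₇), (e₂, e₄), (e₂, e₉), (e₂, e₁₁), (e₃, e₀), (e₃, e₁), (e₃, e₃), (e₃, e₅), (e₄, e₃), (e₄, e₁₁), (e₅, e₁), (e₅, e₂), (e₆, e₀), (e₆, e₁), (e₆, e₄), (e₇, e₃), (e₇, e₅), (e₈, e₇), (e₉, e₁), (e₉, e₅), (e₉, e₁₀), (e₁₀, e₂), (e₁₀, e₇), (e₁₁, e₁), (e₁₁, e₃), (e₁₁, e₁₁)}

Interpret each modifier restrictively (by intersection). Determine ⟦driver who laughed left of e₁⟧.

⟦who laughed⟧ = ⟦laughed⟧ = {e₀, e₁, e₄, e₆, e₁₁}
⟦left of e₁⟧ = {x : ⟨x, e₁⟩ ∈ ⟦left of⟧} = {e₀, e₁, e₃, e₅, e₆, e₉, e₁₁}
⟦driver⟧ = {e₀, e₂, e₃, e₄, e₅, e₆, e₇, e₈, e₉, e₁₀}
… ∩ ⟦who laughed⟧ = {e₀, e₂, e₃, e₄, e₅, e₆, e₇, e₈, e₉, e₁₀} ∩ {e₀, e₁, e₄, e₆, e₁₁} = {e₀, e₄, e₆}
… ∩ ⟦left of e₁⟧ = {e₀, e₄, e₆} ∩ {e₀, e₁, e₃, e₅, e₆, e₉, e₁₁} = {e₀, e₆}
So ⟦driver who laughed left of e₁⟧ = {e₀, e₆}.

{e₀, e₆}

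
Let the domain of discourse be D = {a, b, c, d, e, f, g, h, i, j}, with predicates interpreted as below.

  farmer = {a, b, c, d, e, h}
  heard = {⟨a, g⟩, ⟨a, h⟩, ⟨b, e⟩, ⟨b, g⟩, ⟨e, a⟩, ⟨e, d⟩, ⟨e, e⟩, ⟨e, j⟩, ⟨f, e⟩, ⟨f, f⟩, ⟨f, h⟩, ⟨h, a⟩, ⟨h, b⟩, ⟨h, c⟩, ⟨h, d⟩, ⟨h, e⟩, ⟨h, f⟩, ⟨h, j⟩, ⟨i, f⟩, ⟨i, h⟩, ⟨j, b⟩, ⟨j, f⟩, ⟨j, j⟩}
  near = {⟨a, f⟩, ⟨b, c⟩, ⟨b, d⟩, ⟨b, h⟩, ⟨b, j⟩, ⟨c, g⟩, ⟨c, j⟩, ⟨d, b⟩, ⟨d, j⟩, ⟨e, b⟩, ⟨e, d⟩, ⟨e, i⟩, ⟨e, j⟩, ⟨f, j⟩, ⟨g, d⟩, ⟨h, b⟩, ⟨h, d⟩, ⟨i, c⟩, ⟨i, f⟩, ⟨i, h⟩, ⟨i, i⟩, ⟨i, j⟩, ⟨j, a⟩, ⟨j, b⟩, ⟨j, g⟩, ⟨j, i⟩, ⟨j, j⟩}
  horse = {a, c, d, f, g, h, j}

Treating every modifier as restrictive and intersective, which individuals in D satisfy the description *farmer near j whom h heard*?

{b, c, d, e}

⟦near j⟧ = {x : ⟨x, j⟩ ∈ ⟦near⟧} = {b, c, d, e, f, i, j}
⟦whom h heard⟧ = {x : ⟨h, x⟩ ∈ ⟦heard⟧} = {a, b, c, d, e, f, j}
⟦farmer⟧ = {a, b, c, d, e, h}
… ∩ ⟦near j⟧ = {a, b, c, d, e, h} ∩ {b, c, d, e, f, i, j} = {b, c, d, e}
… ∩ ⟦whom h heard⟧ = {b, c, d, e} ∩ {a, b, c, d, e, f, j} = {b, c, d, e}
So ⟦farmer near j whom h heard⟧ = {b, c, d, e}.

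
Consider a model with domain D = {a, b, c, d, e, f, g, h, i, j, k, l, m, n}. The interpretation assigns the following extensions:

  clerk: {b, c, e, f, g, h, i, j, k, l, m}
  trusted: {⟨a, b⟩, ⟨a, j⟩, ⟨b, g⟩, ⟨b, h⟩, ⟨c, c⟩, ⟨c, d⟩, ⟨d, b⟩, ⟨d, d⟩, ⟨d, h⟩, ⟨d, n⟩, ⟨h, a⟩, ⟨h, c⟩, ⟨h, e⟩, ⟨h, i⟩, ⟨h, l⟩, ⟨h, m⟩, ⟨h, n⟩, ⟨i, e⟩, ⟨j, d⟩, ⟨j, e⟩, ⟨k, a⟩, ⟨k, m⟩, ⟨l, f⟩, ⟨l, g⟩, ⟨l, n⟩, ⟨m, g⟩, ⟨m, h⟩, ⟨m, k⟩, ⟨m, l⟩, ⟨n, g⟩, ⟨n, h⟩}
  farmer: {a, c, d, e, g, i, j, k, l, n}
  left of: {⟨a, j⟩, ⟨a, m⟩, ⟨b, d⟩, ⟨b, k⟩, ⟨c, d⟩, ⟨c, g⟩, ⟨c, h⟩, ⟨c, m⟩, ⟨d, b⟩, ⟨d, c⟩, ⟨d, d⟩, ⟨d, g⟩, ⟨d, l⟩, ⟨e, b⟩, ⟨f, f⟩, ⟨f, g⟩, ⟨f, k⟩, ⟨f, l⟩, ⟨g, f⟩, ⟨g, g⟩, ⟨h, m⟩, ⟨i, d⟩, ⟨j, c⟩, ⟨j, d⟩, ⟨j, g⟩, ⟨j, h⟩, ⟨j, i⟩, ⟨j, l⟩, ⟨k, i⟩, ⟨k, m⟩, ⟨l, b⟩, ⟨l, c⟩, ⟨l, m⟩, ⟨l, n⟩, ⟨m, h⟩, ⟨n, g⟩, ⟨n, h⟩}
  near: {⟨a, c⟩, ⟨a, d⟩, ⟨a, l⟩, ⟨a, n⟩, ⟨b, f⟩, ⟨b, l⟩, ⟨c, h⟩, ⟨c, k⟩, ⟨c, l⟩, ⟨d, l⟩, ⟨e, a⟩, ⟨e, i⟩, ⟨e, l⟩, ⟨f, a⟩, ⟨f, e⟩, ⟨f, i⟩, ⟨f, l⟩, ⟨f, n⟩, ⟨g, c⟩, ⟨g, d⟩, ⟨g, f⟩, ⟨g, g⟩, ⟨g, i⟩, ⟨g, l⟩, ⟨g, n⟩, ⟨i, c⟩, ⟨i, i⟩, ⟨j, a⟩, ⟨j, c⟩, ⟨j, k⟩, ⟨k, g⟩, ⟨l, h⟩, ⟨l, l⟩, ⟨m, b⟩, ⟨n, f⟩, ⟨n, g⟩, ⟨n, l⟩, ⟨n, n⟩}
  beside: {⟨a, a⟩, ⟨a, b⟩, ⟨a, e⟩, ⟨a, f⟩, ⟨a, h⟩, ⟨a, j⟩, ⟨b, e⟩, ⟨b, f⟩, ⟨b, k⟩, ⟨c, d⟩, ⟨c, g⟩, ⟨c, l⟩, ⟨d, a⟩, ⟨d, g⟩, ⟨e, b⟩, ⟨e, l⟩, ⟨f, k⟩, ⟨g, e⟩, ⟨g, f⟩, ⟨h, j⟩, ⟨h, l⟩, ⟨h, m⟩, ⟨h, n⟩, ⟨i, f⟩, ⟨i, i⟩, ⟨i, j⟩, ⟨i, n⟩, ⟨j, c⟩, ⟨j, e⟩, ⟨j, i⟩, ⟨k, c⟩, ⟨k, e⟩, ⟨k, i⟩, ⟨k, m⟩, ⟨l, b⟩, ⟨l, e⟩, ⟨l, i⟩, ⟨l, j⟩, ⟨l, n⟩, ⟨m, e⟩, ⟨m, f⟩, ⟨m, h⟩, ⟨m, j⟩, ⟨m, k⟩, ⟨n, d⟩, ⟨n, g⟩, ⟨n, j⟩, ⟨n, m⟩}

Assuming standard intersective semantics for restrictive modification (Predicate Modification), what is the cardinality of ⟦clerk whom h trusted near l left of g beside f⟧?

0

⟦whom h trusted⟧ = {x : ⟨h, x⟩ ∈ ⟦trusted⟧} = {a, c, e, i, l, m, n}
⟦near l⟧ = {x : ⟨x, l⟩ ∈ ⟦near⟧} = {a, b, c, d, e, f, g, l, n}
⟦left of g⟧ = {x : ⟨x, g⟩ ∈ ⟦left of⟧} = {c, d, f, g, j, n}
⟦beside f⟧ = {x : ⟨x, f⟩ ∈ ⟦beside⟧} = {a, b, g, i, m}
⟦clerk⟧ = {b, c, e, f, g, h, i, j, k, l, m}
… ∩ ⟦whom h trusted⟧ = {b, c, e, f, g, h, i, j, k, l, m} ∩ {a, c, e, i, l, m, n} = {c, e, i, l, m}
… ∩ ⟦near l⟧ = {c, e, i, l, m} ∩ {a, b, c, d, e, f, g, l, n} = {c, e, l}
… ∩ ⟦left of g⟧ = {c, e, l} ∩ {c, d, f, g, j, n} = {c}
… ∩ ⟦beside f⟧ = {c} ∩ {a, b, g, i, m} = ∅
⟦clerk whom h trusted near l left of g beside f⟧ = ∅, so the cardinality is 0.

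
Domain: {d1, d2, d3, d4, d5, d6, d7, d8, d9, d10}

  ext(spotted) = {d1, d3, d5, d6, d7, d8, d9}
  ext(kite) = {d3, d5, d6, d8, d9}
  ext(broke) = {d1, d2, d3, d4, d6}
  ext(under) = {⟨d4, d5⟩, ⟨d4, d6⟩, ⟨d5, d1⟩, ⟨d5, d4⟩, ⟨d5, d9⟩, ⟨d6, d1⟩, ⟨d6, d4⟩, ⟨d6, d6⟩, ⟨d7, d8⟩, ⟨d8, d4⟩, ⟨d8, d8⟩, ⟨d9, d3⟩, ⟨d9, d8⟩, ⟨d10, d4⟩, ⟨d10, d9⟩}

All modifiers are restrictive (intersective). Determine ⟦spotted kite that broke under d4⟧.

⟦that broke⟧ = ⟦broke⟧ = {d1, d2, d3, d4, d6}
⟦under d4⟧ = {x : ⟨x, d4⟩ ∈ ⟦under⟧} = {d5, d6, d8, d10}
⟦kite⟧ = {d3, d5, d6, d8, d9}
… ∩ ⟦that broke⟧ = {d3, d5, d6, d8, d9} ∩ {d1, d2, d3, d4, d6} = {d3, d6}
… ∩ ⟦under d4⟧ = {d3, d6} ∩ {d5, d6, d8, d10} = {d6}
… ∩ ⟦spotted⟧ = {d6} ∩ {d1, d3, d5, d6, d7, d8, d9} = {d6}
So ⟦spotted kite that broke under d4⟧ = {d6}.

{d6}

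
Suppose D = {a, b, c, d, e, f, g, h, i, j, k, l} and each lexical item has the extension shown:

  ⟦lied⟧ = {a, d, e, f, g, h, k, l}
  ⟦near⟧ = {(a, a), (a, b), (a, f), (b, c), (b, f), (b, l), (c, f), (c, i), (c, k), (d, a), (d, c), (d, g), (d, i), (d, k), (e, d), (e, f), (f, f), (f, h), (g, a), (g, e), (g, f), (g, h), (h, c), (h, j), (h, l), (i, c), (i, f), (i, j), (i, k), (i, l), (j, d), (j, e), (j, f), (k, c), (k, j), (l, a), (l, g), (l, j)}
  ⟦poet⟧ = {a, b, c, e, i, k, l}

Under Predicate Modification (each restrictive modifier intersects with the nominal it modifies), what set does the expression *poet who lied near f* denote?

⟦who lied⟧ = ⟦lied⟧ = {a, d, e, f, g, h, k, l}
⟦near f⟧ = {x : ⟨x, f⟩ ∈ ⟦near⟧} = {a, b, c, e, f, g, i, j}
⟦poet⟧ = {a, b, c, e, i, k, l}
… ∩ ⟦who lied⟧ = {a, b, c, e, i, k, l} ∩ {a, d, e, f, g, h, k, l} = {a, e, k, l}
… ∩ ⟦near f⟧ = {a, e, k, l} ∩ {a, b, c, e, f, g, i, j} = {a, e}
So ⟦poet who lied near f⟧ = {a, e}.

{a, e}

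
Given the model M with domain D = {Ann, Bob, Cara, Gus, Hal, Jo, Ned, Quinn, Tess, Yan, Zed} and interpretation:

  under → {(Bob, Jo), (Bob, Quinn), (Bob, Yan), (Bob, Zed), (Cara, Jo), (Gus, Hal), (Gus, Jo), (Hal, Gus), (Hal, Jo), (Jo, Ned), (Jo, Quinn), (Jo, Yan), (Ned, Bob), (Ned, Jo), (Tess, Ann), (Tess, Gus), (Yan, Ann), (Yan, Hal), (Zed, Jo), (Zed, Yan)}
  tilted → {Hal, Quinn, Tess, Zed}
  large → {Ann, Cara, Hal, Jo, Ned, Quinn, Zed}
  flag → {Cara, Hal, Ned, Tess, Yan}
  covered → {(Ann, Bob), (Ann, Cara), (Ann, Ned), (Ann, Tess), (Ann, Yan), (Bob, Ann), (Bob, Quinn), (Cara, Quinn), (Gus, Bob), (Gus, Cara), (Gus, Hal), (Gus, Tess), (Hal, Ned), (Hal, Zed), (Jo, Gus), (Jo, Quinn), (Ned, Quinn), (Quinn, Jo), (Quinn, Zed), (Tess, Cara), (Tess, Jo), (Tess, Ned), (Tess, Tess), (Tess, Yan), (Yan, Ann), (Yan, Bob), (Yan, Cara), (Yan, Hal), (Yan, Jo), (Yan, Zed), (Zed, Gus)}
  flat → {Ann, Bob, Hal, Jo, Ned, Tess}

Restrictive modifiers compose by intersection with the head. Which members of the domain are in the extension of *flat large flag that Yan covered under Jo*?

{Hal}

⟦that Yan covered⟧ = {x : ⟨Yan, x⟩ ∈ ⟦covered⟧} = {Ann, Bob, Cara, Hal, Jo, Zed}
⟦under Jo⟧ = {x : ⟨x, Jo⟩ ∈ ⟦under⟧} = {Bob, Cara, Gus, Hal, Ned, Zed}
⟦flag⟧ = {Cara, Hal, Ned, Tess, Yan}
… ∩ ⟦that Yan covered⟧ = {Cara, Hal, Ned, Tess, Yan} ∩ {Ann, Bob, Cara, Hal, Jo, Zed} = {Cara, Hal}
… ∩ ⟦under Jo⟧ = {Cara, Hal} ∩ {Bob, Cara, Gus, Hal, Ned, Zed} = {Cara, Hal}
… ∩ ⟦flat⟧ = {Cara, Hal} ∩ {Ann, Bob, Hal, Jo, Ned, Tess} = {Hal}
… ∩ ⟦large⟧ = {Hal} ∩ {Ann, Cara, Hal, Jo, Ned, Quinn, Zed} = {Hal}
So ⟦flat large flag that Yan covered under Jo⟧ = {Hal}.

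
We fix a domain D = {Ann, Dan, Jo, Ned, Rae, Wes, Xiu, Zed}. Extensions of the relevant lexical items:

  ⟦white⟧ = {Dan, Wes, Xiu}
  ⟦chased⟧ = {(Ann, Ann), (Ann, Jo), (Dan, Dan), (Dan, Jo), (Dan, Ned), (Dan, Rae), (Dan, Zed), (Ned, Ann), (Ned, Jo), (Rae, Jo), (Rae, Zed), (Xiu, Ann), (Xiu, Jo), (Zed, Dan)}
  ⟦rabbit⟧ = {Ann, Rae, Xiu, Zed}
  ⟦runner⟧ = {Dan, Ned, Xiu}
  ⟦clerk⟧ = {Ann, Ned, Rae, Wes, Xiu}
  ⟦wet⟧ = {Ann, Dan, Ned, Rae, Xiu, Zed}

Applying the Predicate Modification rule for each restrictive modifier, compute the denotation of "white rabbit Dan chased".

∅

⟦Dan chased⟧ = {x : ⟨Dan, x⟩ ∈ ⟦chased⟧} = {Dan, Jo, Ned, Rae, Zed}
⟦rabbit⟧ = {Ann, Rae, Xiu, Zed}
… ∩ ⟦Dan chased⟧ = {Ann, Rae, Xiu, Zed} ∩ {Dan, Jo, Ned, Rae, Zed} = {Rae, Zed}
… ∩ ⟦white⟧ = {Rae, Zed} ∩ {Dan, Wes, Xiu} = ∅
So ⟦white rabbit Dan chased⟧ = ∅.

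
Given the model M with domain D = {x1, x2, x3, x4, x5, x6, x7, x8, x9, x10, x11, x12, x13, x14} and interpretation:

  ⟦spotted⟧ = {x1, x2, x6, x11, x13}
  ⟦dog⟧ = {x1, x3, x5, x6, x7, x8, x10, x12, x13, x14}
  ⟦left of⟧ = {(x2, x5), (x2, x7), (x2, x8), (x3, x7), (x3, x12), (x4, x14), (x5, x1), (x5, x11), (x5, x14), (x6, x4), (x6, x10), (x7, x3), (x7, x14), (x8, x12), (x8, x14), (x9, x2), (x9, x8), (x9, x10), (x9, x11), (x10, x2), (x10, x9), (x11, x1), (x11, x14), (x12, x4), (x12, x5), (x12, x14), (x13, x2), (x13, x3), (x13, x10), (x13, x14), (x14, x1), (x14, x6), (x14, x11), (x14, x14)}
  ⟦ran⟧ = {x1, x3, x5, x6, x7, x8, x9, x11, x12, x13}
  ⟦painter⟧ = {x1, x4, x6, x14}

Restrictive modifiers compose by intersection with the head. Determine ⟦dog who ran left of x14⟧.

{x5, x7, x8, x12, x13}

⟦who ran⟧ = ⟦ran⟧ = {x1, x3, x5, x6, x7, x8, x9, x11, x12, x13}
⟦left of x14⟧ = {x : ⟨x, x14⟩ ∈ ⟦left of⟧} = {x4, x5, x7, x8, x11, x12, x13, x14}
⟦dog⟧ = {x1, x3, x5, x6, x7, x8, x10, x12, x13, x14}
… ∩ ⟦who ran⟧ = {x1, x3, x5, x6, x7, x8, x10, x12, x13, x14} ∩ {x1, x3, x5, x6, x7, x8, x9, x11, x12, x13} = {x1, x3, x5, x6, x7, x8, x12, x13}
… ∩ ⟦left of x14⟧ = {x1, x3, x5, x6, x7, x8, x12, x13} ∩ {x4, x5, x7, x8, x11, x12, x13, x14} = {x5, x7, x8, x12, x13}
So ⟦dog who ran left of x14⟧ = {x5, x7, x8, x12, x13}.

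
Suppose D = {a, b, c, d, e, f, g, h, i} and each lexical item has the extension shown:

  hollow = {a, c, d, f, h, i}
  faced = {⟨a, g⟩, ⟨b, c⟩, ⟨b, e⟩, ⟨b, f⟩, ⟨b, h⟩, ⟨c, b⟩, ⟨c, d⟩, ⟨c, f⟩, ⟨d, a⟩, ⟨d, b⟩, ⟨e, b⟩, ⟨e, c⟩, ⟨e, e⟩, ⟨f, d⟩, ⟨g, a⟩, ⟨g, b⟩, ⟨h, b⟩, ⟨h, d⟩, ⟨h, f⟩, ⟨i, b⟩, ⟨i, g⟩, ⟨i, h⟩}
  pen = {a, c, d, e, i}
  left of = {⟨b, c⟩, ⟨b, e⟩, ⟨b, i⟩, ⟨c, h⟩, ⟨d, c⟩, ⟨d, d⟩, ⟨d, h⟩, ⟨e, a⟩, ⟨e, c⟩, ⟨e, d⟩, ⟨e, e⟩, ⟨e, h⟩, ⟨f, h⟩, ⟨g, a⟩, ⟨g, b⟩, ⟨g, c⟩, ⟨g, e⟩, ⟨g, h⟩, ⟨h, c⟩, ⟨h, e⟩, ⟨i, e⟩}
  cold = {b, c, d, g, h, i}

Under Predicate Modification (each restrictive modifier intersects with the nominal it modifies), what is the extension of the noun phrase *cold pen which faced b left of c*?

⟦which faced b⟧ = {x : ⟨x, b⟩ ∈ ⟦faced⟧} = {c, d, e, g, h, i}
⟦left of c⟧ = {x : ⟨x, c⟩ ∈ ⟦left of⟧} = {b, d, e, g, h}
⟦pen⟧ = {a, c, d, e, i}
… ∩ ⟦which faced b⟧ = {a, c, d, e, i} ∩ {c, d, e, g, h, i} = {c, d, e, i}
… ∩ ⟦left of c⟧ = {c, d, e, i} ∩ {b, d, e, g, h} = {d, e}
… ∩ ⟦cold⟧ = {d, e} ∩ {b, c, d, g, h, i} = {d}
So ⟦cold pen which faced b left of c⟧ = {d}.

{d}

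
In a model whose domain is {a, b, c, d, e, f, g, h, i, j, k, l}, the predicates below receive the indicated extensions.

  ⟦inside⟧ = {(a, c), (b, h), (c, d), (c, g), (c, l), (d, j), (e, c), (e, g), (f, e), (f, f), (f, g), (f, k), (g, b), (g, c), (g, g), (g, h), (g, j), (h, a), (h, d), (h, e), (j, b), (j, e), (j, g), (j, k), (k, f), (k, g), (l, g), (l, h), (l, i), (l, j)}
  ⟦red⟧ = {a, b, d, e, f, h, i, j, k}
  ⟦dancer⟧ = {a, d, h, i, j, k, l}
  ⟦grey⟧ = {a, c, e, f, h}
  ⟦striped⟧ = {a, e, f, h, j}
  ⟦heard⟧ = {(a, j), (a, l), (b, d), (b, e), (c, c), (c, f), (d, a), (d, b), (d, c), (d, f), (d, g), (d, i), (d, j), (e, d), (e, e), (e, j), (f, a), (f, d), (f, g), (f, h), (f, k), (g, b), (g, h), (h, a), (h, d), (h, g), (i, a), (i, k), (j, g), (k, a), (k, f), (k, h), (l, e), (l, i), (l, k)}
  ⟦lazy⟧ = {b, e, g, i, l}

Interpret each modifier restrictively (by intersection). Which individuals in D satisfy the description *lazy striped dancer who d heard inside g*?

{}

⟦who d heard⟧ = {x : ⟨d, x⟩ ∈ ⟦heard⟧} = {a, b, c, f, g, i, j}
⟦inside g⟧ = {x : ⟨x, g⟩ ∈ ⟦inside⟧} = {c, e, f, g, j, k, l}
⟦dancer⟧ = {a, d, h, i, j, k, l}
… ∩ ⟦who d heard⟧ = {a, d, h, i, j, k, l} ∩ {a, b, c, f, g, i, j} = {a, i, j}
… ∩ ⟦inside g⟧ = {a, i, j} ∩ {c, e, f, g, j, k, l} = {j}
… ∩ ⟦lazy⟧ = {j} ∩ {b, e, g, i, l} = ∅
… ∩ ⟦striped⟧ = ∅ ∩ {a, e, f, h, j} = ∅
So ⟦lazy striped dancer who d heard inside g⟧ = {}.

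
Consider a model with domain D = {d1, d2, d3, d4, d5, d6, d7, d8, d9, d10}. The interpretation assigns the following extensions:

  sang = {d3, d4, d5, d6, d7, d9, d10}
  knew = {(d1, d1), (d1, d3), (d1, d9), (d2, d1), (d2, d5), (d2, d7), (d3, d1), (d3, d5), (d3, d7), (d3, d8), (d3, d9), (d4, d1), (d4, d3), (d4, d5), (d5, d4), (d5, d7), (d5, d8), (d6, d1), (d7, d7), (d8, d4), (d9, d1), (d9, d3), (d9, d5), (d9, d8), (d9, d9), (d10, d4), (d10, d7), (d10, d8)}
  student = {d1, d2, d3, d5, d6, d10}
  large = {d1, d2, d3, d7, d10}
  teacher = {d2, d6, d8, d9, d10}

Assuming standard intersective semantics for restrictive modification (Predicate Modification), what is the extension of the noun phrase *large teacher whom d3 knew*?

{}

⟦whom d3 knew⟧ = {x : ⟨d3, x⟩ ∈ ⟦knew⟧} = {d1, d5, d7, d8, d9}
⟦teacher⟧ = {d2, d6, d8, d9, d10}
… ∩ ⟦whom d3 knew⟧ = {d2, d6, d8, d9, d10} ∩ {d1, d5, d7, d8, d9} = {d8, d9}
… ∩ ⟦large⟧ = {d8, d9} ∩ {d1, d2, d3, d7, d10} = ∅
So ⟦large teacher whom d3 knew⟧ = {}.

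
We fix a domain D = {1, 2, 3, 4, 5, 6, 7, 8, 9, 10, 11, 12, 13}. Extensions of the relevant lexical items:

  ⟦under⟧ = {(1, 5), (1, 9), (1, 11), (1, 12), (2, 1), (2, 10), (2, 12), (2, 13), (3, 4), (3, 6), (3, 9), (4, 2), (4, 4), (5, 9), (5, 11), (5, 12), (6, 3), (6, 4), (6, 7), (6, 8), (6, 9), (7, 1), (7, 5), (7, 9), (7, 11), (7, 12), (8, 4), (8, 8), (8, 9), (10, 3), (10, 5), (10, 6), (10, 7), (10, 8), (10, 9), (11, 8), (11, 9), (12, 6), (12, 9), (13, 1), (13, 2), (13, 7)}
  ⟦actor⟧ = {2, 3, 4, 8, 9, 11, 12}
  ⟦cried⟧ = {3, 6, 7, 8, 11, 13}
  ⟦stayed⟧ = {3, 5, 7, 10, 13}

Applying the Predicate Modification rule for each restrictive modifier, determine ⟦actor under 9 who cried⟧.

{3, 8, 11}

⟦under 9⟧ = {x : ⟨x, 9⟩ ∈ ⟦under⟧} = {1, 3, 5, 6, 7, 8, 10, 11, 12}
⟦who cried⟧ = ⟦cried⟧ = {3, 6, 7, 8, 11, 13}
⟦actor⟧ = {2, 3, 4, 8, 9, 11, 12}
… ∩ ⟦under 9⟧ = {2, 3, 4, 8, 9, 11, 12} ∩ {1, 3, 5, 6, 7, 8, 10, 11, 12} = {3, 8, 11, 12}
… ∩ ⟦who cried⟧ = {3, 8, 11, 12} ∩ {3, 6, 7, 8, 11, 13} = {3, 8, 11}
So ⟦actor under 9 who cried⟧ = {3, 8, 11}.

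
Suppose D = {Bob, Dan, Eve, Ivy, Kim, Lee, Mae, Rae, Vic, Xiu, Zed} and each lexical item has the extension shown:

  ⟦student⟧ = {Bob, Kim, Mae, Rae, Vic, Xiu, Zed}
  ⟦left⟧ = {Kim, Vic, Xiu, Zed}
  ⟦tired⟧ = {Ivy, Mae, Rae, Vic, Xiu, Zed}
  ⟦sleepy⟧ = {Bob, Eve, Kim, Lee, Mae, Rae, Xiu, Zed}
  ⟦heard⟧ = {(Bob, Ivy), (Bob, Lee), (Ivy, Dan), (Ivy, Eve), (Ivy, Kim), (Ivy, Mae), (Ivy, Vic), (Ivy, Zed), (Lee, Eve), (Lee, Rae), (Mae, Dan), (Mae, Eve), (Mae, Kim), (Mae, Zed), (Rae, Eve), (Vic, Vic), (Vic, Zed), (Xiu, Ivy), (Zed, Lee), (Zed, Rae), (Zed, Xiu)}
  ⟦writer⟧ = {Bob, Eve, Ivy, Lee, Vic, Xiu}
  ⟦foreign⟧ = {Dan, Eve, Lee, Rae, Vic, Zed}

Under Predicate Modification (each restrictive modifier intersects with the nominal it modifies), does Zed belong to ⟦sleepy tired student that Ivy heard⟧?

⟦that Ivy heard⟧ = {x : ⟨Ivy, x⟩ ∈ ⟦heard⟧} = {Dan, Eve, Kim, Mae, Vic, Zed}
⟦student⟧ = {Bob, Kim, Mae, Rae, Vic, Xiu, Zed}
… ∩ ⟦that Ivy heard⟧ = {Bob, Kim, Mae, Rae, Vic, Xiu, Zed} ∩ {Dan, Eve, Kim, Mae, Vic, Zed} = {Kim, Mae, Vic, Zed}
… ∩ ⟦sleepy⟧ = {Kim, Mae, Vic, Zed} ∩ {Bob, Eve, Kim, Lee, Mae, Rae, Xiu, Zed} = {Kim, Mae, Zed}
… ∩ ⟦tired⟧ = {Kim, Mae, Zed} ∩ {Ivy, Mae, Rae, Vic, Xiu, Zed} = {Mae, Zed}
⟦sleepy tired student that Ivy heard⟧ = {Mae, Zed}; Zed ∈ this set.

yes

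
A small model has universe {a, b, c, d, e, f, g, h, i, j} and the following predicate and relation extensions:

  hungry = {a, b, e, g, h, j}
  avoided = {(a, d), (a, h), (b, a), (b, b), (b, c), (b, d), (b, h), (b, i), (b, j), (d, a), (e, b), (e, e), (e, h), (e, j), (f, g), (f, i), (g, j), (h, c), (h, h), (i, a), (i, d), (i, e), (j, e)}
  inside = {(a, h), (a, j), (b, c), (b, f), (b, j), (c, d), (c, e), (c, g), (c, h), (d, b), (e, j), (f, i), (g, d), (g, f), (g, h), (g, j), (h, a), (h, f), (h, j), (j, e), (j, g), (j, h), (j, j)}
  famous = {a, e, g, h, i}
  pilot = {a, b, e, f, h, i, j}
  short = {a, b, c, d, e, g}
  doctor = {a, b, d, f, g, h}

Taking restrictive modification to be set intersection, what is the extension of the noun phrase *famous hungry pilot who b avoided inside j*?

⟦who b avoided⟧ = {x : ⟨b, x⟩ ∈ ⟦avoided⟧} = {a, b, c, d, h, i, j}
⟦inside j⟧ = {x : ⟨x, j⟩ ∈ ⟦inside⟧} = {a, b, e, g, h, j}
⟦pilot⟧ = {a, b, e, f, h, i, j}
… ∩ ⟦who b avoided⟧ = {a, b, e, f, h, i, j} ∩ {a, b, c, d, h, i, j} = {a, b, h, i, j}
… ∩ ⟦inside j⟧ = {a, b, h, i, j} ∩ {a, b, e, g, h, j} = {a, b, h, j}
… ∩ ⟦famous⟧ = {a, b, h, j} ∩ {a, e, g, h, i} = {a, h}
… ∩ ⟦hungry⟧ = {a, h} ∩ {a, b, e, g, h, j} = {a, h}
So ⟦famous hungry pilot who b avoided inside j⟧ = {a, h}.

{a, h}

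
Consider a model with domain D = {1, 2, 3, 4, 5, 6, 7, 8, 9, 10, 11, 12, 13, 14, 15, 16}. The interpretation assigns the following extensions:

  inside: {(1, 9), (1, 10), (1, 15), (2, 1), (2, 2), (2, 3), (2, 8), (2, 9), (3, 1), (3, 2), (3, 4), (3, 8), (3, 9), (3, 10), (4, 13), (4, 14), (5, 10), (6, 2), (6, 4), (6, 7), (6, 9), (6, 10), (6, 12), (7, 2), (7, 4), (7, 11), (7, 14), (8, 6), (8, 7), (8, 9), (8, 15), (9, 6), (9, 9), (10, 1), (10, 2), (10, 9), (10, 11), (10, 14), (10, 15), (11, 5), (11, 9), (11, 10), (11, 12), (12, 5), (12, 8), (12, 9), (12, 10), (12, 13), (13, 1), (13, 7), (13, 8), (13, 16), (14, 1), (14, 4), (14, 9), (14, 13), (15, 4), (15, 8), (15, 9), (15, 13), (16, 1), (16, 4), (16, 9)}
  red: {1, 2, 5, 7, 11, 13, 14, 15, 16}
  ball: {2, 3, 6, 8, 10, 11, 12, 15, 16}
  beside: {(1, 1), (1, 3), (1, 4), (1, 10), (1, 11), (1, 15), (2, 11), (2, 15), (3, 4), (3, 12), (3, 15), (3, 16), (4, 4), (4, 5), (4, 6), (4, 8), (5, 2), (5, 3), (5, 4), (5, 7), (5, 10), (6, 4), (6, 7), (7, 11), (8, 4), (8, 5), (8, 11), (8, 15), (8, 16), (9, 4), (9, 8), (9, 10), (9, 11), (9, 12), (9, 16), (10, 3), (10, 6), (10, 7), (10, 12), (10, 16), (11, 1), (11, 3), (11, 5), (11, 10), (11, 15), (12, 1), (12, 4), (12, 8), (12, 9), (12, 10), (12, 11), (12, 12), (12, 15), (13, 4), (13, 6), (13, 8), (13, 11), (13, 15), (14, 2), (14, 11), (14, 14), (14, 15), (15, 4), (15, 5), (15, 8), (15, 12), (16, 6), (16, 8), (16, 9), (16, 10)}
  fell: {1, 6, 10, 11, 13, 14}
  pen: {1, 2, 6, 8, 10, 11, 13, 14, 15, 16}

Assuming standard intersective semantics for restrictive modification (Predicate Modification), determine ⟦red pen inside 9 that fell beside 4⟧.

{1}

⟦inside 9⟧ = {x : ⟨x, 9⟩ ∈ ⟦inside⟧} = {1, 2, 3, 6, 8, 9, 10, 11, 12, 14, 15, 16}
⟦that fell⟧ = ⟦fell⟧ = {1, 6, 10, 11, 13, 14}
⟦beside 4⟧ = {x : ⟨x, 4⟩ ∈ ⟦beside⟧} = {1, 3, 4, 5, 6, 8, 9, 12, 13, 15}
⟦pen⟧ = {1, 2, 6, 8, 10, 11, 13, 14, 15, 16}
… ∩ ⟦inside 9⟧ = {1, 2, 6, 8, 10, 11, 13, 14, 15, 16} ∩ {1, 2, 3, 6, 8, 9, 10, 11, 12, 14, 15, 16} = {1, 2, 6, 8, 10, 11, 14, 15, 16}
… ∩ ⟦that fell⟧ = {1, 2, 6, 8, 10, 11, 14, 15, 16} ∩ {1, 6, 10, 11, 13, 14} = {1, 6, 10, 11, 14}
… ∩ ⟦beside 4⟧ = {1, 6, 10, 11, 14} ∩ {1, 3, 4, 5, 6, 8, 9, 12, 13, 15} = {1, 6}
… ∩ ⟦red⟧ = {1, 6} ∩ {1, 2, 5, 7, 11, 13, 14, 15, 16} = {1}
So ⟦red pen inside 9 that fell beside 4⟧ = {1}.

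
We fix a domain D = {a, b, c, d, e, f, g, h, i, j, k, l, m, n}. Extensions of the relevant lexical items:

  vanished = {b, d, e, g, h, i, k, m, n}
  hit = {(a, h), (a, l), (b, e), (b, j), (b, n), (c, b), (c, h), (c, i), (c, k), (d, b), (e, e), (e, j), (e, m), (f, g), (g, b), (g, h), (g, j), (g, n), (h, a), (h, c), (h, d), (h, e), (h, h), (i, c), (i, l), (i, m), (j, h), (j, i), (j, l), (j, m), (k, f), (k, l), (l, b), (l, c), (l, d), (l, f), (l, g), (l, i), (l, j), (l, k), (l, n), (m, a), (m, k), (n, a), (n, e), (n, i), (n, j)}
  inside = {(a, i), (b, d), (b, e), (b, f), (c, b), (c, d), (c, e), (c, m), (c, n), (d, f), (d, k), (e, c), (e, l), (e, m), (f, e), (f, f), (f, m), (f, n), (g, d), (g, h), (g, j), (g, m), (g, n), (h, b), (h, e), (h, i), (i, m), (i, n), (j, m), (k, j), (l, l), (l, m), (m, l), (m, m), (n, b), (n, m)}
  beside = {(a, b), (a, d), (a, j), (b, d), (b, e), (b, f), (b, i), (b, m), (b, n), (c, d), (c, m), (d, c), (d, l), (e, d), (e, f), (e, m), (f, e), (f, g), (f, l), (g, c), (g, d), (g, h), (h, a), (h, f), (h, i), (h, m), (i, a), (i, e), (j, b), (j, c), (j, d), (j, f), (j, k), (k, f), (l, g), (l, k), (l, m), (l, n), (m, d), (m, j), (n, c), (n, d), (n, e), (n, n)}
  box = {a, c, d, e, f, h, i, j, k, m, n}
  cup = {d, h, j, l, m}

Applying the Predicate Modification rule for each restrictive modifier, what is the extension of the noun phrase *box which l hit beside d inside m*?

⟦which l hit⟧ = {x : ⟨l, x⟩ ∈ ⟦hit⟧} = {b, c, d, f, g, i, j, k, n}
⟦beside d⟧ = {x : ⟨x, d⟩ ∈ ⟦beside⟧} = {a, b, c, e, g, j, m, n}
⟦inside m⟧ = {x : ⟨x, m⟩ ∈ ⟦inside⟧} = {c, e, f, g, i, j, l, m, n}
⟦box⟧ = {a, c, d, e, f, h, i, j, k, m, n}
… ∩ ⟦which l hit⟧ = {a, c, d, e, f, h, i, j, k, m, n} ∩ {b, c, d, f, g, i, j, k, n} = {c, d, f, i, j, k, n}
… ∩ ⟦beside d⟧ = {c, d, f, i, j, k, n} ∩ {a, b, c, e, g, j, m, n} = {c, j, n}
… ∩ ⟦inside m⟧ = {c, j, n} ∩ {c, e, f, g, i, j, l, m, n} = {c, j, n}
So ⟦box which l hit beside d inside m⟧ = {c, j, n}.

{c, j, n}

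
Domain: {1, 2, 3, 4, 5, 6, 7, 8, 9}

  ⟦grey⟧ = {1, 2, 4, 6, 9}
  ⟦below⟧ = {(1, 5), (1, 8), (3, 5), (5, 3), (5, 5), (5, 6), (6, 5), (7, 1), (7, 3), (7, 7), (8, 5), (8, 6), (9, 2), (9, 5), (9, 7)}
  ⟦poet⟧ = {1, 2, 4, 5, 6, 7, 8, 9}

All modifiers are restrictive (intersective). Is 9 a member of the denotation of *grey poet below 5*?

⟦below 5⟧ = {x : ⟨x, 5⟩ ∈ ⟦below⟧} = {1, 3, 5, 6, 8, 9}
⟦poet⟧ = {1, 2, 4, 5, 6, 7, 8, 9}
… ∩ ⟦below 5⟧ = {1, 2, 4, 5, 6, 7, 8, 9} ∩ {1, 3, 5, 6, 8, 9} = {1, 5, 6, 8, 9}
… ∩ ⟦grey⟧ = {1, 5, 6, 8, 9} ∩ {1, 2, 4, 6, 9} = {1, 6, 9}
⟦grey poet below 5⟧ = {1, 6, 9}; 9 ∈ this set.

yes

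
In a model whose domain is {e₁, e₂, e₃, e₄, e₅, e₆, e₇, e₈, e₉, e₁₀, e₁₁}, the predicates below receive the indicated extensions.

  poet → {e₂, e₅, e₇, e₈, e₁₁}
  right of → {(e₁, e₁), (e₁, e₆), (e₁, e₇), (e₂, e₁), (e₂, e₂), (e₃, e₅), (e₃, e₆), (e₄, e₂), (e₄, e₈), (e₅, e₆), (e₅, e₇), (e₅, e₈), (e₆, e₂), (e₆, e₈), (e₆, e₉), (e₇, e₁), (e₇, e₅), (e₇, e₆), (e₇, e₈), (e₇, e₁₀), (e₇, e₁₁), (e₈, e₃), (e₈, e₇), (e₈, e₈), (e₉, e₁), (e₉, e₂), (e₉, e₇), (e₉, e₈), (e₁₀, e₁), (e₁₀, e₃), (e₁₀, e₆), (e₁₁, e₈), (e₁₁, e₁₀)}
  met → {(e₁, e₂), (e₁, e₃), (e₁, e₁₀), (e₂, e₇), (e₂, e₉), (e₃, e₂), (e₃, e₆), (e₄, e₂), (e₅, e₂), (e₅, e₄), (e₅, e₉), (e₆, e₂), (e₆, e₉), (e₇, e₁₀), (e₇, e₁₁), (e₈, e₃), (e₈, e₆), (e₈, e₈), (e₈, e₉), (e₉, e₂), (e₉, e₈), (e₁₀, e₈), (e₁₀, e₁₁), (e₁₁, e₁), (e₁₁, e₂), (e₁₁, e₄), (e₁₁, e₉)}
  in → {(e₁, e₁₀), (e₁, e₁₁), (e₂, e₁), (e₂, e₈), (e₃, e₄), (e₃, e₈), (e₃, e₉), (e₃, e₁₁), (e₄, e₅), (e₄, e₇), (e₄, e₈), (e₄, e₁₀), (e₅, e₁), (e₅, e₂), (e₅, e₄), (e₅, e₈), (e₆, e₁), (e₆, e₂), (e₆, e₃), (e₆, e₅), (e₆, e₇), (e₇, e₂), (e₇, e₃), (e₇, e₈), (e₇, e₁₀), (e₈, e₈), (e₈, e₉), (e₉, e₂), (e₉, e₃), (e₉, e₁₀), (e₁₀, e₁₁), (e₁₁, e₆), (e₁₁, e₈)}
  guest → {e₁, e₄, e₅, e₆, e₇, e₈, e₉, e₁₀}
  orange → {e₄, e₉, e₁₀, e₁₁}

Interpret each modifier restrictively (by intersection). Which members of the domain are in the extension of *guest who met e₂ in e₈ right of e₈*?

⟦who met e₂⟧ = {x : ⟨x, e₂⟩ ∈ ⟦met⟧} = {e₁, e₃, e₄, e₅, e₆, e₉, e₁₁}
⟦in e₈⟧ = {x : ⟨x, e₈⟩ ∈ ⟦in⟧} = {e₂, e₃, e₄, e₅, e₇, e₈, e₁₁}
⟦right of e₈⟧ = {x : ⟨x, e₈⟩ ∈ ⟦right of⟧} = {e₄, e₅, e₆, e₇, e₈, e₉, e₁₁}
⟦guest⟧ = {e₁, e₄, e₅, e₆, e₇, e₈, e₉, e₁₀}
… ∩ ⟦who met e₂⟧ = {e₁, e₄, e₅, e₆, e₇, e₈, e₉, e₁₀} ∩ {e₁, e₃, e₄, e₅, e₆, e₉, e₁₁} = {e₁, e₄, e₅, e₆, e₉}
… ∩ ⟦in e₈⟧ = {e₁, e₄, e₅, e₆, e₉} ∩ {e₂, e₃, e₄, e₅, e₇, e₈, e₁₁} = {e₄, e₅}
… ∩ ⟦right of e₈⟧ = {e₄, e₅} ∩ {e₄, e₅, e₆, e₇, e₈, e₉, e₁₁} = {e₄, e₅}
So ⟦guest who met e₂ in e₈ right of e₈⟧ = {e₄, e₅}.

{e₄, e₅}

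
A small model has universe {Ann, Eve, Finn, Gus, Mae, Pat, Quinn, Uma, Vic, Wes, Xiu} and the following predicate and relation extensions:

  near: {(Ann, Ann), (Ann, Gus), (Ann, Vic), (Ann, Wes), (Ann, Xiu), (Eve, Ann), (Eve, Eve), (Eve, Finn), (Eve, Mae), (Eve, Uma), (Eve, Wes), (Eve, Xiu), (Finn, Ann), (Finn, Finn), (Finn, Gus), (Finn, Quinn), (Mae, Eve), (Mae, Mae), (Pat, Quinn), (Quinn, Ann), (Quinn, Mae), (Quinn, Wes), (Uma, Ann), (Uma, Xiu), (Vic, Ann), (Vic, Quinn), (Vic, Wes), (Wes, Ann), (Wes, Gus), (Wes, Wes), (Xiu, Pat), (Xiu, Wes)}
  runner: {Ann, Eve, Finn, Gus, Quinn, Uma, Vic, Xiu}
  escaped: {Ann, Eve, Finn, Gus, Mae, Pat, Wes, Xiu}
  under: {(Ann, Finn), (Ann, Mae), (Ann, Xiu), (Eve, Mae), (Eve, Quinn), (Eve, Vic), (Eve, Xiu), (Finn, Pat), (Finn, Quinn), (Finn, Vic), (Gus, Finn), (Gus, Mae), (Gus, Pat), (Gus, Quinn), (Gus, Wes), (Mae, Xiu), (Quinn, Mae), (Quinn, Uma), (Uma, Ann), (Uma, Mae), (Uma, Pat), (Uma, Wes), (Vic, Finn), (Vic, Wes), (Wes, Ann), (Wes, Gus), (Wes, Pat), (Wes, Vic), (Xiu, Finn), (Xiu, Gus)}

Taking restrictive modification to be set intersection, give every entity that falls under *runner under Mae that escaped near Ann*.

⟦under Mae⟧ = {x : ⟨x, Mae⟩ ∈ ⟦under⟧} = {Ann, Eve, Gus, Quinn, Uma}
⟦that escaped⟧ = ⟦escaped⟧ = {Ann, Eve, Finn, Gus, Mae, Pat, Wes, Xiu}
⟦near Ann⟧ = {x : ⟨x, Ann⟩ ∈ ⟦near⟧} = {Ann, Eve, Finn, Quinn, Uma, Vic, Wes}
⟦runner⟧ = {Ann, Eve, Finn, Gus, Quinn, Uma, Vic, Xiu}
… ∩ ⟦under Mae⟧ = {Ann, Eve, Finn, Gus, Quinn, Uma, Vic, Xiu} ∩ {Ann, Eve, Gus, Quinn, Uma} = {Ann, Eve, Gus, Quinn, Uma}
… ∩ ⟦that escaped⟧ = {Ann, Eve, Gus, Quinn, Uma} ∩ {Ann, Eve, Finn, Gus, Mae, Pat, Wes, Xiu} = {Ann, Eve, Gus}
… ∩ ⟦near Ann⟧ = {Ann, Eve, Gus} ∩ {Ann, Eve, Finn, Quinn, Uma, Vic, Wes} = {Ann, Eve}
So ⟦runner under Mae that escaped near Ann⟧ = {Ann, Eve}.

{Ann, Eve}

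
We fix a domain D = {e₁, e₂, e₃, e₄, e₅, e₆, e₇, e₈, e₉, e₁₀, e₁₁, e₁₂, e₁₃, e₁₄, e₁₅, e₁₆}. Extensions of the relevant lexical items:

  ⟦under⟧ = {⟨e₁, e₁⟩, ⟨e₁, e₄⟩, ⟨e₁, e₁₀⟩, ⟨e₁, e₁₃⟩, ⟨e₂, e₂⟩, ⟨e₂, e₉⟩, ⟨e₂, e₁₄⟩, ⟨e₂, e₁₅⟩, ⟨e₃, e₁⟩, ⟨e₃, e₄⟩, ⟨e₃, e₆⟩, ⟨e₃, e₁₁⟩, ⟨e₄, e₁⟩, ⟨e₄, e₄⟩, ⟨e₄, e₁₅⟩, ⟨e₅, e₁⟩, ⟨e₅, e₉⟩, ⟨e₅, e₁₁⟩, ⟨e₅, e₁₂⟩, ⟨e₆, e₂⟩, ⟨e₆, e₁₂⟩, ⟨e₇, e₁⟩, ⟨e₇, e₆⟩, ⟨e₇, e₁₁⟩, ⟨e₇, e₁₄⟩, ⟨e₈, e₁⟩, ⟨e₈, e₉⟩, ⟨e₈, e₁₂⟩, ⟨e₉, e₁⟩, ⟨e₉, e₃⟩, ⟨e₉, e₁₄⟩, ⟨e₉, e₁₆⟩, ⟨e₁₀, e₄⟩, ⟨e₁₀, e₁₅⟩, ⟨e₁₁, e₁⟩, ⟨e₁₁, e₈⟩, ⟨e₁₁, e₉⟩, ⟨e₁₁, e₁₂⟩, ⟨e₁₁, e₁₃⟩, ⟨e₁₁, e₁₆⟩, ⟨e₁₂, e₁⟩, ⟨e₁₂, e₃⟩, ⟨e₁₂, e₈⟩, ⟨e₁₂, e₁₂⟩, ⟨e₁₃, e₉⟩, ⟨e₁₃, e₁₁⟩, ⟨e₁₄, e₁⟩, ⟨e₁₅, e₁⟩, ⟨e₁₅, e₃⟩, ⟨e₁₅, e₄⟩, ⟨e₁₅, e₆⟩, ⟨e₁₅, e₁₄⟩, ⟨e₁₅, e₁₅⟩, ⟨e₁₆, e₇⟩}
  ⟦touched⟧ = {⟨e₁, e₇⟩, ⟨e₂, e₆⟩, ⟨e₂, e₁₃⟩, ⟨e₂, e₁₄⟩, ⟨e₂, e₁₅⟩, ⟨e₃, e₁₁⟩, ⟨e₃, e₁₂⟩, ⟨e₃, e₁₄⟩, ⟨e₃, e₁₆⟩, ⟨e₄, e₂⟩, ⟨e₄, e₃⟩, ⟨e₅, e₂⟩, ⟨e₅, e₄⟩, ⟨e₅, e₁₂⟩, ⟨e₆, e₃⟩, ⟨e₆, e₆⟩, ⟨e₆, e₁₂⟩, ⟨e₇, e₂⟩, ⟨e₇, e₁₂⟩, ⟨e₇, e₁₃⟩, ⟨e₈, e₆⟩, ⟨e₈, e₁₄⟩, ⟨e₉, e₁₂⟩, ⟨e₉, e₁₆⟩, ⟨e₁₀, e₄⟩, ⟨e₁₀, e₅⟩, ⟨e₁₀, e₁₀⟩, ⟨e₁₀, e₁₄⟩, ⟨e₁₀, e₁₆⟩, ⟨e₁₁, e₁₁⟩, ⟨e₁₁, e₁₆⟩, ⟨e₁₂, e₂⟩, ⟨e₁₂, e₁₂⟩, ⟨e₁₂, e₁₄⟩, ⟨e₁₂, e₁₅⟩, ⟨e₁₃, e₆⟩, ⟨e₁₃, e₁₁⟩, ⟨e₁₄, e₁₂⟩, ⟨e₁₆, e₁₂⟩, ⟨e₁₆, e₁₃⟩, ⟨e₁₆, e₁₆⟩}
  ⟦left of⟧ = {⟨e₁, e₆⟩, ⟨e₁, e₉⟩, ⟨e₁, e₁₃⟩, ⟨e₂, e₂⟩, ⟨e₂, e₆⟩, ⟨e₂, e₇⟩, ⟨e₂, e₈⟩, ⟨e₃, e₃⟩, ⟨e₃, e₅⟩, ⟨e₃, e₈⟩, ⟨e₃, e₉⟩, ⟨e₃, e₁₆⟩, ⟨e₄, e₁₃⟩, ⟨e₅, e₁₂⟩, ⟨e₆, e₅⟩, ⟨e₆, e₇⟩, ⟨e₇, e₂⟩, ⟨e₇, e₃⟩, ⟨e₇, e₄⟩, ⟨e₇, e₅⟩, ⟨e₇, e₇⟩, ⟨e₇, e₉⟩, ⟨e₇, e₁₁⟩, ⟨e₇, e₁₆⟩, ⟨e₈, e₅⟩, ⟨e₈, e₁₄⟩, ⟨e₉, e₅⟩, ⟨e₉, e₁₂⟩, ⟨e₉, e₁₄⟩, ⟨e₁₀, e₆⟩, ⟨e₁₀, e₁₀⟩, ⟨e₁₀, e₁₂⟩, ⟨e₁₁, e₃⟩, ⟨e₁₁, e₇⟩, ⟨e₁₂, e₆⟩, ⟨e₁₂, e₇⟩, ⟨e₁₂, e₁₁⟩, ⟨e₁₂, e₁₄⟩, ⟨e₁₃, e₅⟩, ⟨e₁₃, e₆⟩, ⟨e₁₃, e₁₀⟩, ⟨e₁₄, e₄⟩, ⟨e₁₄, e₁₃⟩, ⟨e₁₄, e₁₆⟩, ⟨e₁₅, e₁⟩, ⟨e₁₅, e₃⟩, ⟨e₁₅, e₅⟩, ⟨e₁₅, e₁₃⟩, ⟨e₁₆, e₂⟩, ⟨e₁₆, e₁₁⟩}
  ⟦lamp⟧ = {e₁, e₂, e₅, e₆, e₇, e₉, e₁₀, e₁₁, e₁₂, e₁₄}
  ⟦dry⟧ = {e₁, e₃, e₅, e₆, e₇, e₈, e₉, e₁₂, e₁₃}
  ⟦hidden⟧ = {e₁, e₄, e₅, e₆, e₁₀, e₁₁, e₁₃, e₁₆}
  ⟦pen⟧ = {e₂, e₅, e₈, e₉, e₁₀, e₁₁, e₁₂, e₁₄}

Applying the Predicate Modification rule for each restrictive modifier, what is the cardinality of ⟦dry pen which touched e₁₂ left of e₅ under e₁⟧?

1

⟦which touched e₁₂⟧ = {x : ⟨x, e₁₂⟩ ∈ ⟦touched⟧} = {e₃, e₅, e₆, e₇, e₉, e₁₂, e₁₄, e₁₆}
⟦left of e₅⟧ = {x : ⟨x, e₅⟩ ∈ ⟦left of⟧} = {e₃, e₆, e₇, e₈, e₉, e₁₃, e₁₅}
⟦under e₁⟧ = {x : ⟨x, e₁⟩ ∈ ⟦under⟧} = {e₁, e₃, e₄, e₅, e₇, e₈, e₉, e₁₁, e₁₂, e₁₄, e₁₅}
⟦pen⟧ = {e₂, e₅, e₈, e₉, e₁₀, e₁₁, e₁₂, e₁₄}
… ∩ ⟦which touched e₁₂⟧ = {e₂, e₅, e₈, e₉, e₁₀, e₁₁, e₁₂, e₁₄} ∩ {e₃, e₅, e₆, e₇, e₉, e₁₂, e₁₄, e₁₆} = {e₅, e₉, e₁₂, e₁₄}
… ∩ ⟦left of e₅⟧ = {e₅, e₉, e₁₂, e₁₄} ∩ {e₃, e₆, e₇, e₈, e₉, e₁₃, e₁₅} = {e₉}
… ∩ ⟦under e₁⟧ = {e₉} ∩ {e₁, e₃, e₄, e₅, e₇, e₈, e₉, e₁₁, e₁₂, e₁₄, e₁₅} = {e₉}
… ∩ ⟦dry⟧ = {e₉} ∩ {e₁, e₃, e₅, e₆, e₇, e₈, e₉, e₁₂, e₁₃} = {e₉}
⟦dry pen which touched e₁₂ left of e₅ under e₁⟧ = {e₉}, so the cardinality is 1.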